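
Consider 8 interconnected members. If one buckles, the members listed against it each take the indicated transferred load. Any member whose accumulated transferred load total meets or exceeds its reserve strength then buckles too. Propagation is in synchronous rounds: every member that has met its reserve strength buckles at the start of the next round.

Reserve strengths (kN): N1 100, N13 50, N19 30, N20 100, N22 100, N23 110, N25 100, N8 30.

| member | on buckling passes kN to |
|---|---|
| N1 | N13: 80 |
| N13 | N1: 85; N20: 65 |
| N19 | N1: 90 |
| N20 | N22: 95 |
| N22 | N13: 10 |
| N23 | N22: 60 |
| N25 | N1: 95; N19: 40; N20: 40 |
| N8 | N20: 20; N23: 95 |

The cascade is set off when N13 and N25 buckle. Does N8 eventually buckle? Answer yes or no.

no

Round 1 — N13, N25 buckle (initial).
  N1: +85+95 → 180 ≥ 100
  N19: +40 → 40 ≥ 30
  N20: +65+40 → 105 ≥ 100
Round 2 — N1, N19, N20 buckle.
  N22: +95 → 95 < 100
No further bucklings.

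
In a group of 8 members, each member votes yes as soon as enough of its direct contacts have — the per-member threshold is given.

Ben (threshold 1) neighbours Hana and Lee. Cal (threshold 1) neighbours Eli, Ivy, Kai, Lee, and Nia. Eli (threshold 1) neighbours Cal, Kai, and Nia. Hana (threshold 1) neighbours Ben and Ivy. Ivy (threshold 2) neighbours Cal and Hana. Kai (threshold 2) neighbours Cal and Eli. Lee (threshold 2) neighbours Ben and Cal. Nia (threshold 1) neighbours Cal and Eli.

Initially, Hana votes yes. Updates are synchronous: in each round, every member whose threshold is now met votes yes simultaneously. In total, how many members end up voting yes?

Round 1 — Hana votes yes (initial).
Round 2 — checking thresholds:
  Ben: 1 of 2 neighbours ≥ 1, votes yes.
  Ivy: 1 of 2 neighbours < 2, holds.
Round 3 — no new yes votes; cascade stops.

2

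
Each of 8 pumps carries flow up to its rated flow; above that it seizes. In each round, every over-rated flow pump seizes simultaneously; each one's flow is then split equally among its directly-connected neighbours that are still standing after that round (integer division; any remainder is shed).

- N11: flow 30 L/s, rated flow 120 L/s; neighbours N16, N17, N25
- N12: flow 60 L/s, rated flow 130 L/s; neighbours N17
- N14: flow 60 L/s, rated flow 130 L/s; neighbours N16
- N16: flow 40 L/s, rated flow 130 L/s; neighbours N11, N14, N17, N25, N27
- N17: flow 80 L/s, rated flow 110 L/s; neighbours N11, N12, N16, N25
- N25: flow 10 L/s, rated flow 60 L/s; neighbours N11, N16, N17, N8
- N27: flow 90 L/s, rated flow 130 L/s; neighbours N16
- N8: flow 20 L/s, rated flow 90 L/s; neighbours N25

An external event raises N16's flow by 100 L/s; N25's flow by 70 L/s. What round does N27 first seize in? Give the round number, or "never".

never

Round 1 — N16 at 140 > 130; N25 at 80 > 60. N16, N25 seize.
  N16 sheds 140 L/s to N11, N14, N17, N27: 35 each.
    N11: 30+35 = 65 ≤ 120
    N14: 60+35 = 95 ≤ 130
    N17: 80+35 = 115 > 110
    N27: 90+35 = 125 ≤ 130
  N25 sheds 80 L/s to N11, N17, N8: 26 each (2 lost).
    N11: 65+26 = 91 ≤ 120
    N17: 115+26 = 141 > 110
    N8: 20+26 = 46 ≤ 90
Round 2 — N17 seizes.
  N17 sheds 141 L/s to N11, N12: 70 each (1 lost).
    N11: 91+70 = 161 > 120
    N12: 60+70 = 130 ≤ 130
Round 3 — N11 seizes.
  N11 sheds 161 L/s: no online neighbours, lost.
No further seizures.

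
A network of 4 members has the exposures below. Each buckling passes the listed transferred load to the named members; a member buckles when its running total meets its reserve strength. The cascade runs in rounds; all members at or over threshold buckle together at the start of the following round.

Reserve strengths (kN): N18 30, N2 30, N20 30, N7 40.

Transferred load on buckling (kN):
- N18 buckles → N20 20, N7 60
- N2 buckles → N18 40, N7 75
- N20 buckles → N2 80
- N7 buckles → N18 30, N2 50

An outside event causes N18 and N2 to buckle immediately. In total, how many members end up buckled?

Round 1 — N18, N2 buckle (initial).
  N20: +20 → 20 < 30
  N7: +60+75 → 135 ≥ 40
Round 2 — N7 buckles.
No further bucklings.

3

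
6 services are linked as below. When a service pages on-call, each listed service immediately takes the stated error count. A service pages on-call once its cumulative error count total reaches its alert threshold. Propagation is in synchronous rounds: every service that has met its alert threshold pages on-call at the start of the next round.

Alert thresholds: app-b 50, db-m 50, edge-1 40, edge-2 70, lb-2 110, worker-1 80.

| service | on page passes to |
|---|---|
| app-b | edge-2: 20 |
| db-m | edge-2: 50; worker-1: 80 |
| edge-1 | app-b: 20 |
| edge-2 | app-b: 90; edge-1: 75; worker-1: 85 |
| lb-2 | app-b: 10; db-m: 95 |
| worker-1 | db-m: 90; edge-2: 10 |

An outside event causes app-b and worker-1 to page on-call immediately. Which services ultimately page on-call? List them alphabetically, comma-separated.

app-b, db-m, edge-1, edge-2, worker-1

Round 1 — app-b, worker-1 page on-call (initial).
  db-m: +90 → 90 ≥ 50
  edge-2: +20+10 → 30 < 70
Round 2 — db-m pages on-call.
  edge-2: +50 → 80 ≥ 70
Round 3 — edge-2 pages on-call.
  edge-1: +75 → 75 ≥ 40
Round 4 — edge-1 pages on-call.
No further pages.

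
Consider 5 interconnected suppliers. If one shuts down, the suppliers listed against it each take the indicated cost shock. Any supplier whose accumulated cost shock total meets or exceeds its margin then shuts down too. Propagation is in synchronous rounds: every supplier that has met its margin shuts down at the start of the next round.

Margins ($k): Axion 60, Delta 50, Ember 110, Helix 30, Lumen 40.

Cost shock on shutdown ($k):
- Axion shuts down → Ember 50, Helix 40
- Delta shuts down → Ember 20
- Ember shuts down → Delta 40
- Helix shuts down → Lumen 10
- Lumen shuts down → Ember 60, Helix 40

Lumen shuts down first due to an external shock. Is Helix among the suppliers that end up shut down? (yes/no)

Round 1 — Lumen shuts down (initial).
  Ember: +60 → 60 < 110
  Helix: +40 → 40 ≥ 30
Round 2 — Helix shuts down.
No further shutdowns.

yes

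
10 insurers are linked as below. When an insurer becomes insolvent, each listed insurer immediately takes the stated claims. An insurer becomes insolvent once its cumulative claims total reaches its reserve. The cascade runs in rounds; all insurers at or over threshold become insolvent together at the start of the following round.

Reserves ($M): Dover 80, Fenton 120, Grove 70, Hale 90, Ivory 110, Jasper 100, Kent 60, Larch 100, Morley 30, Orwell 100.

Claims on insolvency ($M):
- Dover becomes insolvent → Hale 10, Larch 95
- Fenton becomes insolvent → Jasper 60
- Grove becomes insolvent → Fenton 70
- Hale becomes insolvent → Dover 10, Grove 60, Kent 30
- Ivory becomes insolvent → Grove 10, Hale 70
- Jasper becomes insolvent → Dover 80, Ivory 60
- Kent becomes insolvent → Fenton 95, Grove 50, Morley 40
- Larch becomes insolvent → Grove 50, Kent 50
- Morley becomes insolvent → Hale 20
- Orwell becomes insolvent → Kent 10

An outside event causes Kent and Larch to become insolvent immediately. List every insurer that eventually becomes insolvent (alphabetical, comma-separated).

Round 1 — Kent, Larch become insolvent (initial).
  Fenton: +95 → 95 < 120
  Grove: +50+50 → 100 ≥ 70
  Morley: +40 → 40 ≥ 30
Round 2 — Grove, Morley become insolvent.
  Fenton: +70 → 165 ≥ 120
  Hale: +20 → 20 < 90
Round 3 — Fenton becomes insolvent.
  Jasper: +60 → 60 < 100
No further insolvencies.

Fenton, Grove, Kent, Larch, Morley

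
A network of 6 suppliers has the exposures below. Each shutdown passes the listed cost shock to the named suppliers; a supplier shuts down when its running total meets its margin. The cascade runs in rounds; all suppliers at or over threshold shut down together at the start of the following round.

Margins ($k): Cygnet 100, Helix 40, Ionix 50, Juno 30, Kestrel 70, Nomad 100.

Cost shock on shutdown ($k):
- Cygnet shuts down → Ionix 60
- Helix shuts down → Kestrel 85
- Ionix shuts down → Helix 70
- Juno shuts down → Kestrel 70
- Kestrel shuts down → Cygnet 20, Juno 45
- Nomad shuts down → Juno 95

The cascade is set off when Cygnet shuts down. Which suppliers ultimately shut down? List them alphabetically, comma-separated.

Cygnet, Helix, Ionix, Juno, Kestrel

Round 1 — Cygnet shuts down (initial).
  Ionix: +60 → 60 ≥ 50
Round 2 — Ionix shuts down.
  Helix: +70 → 70 ≥ 40
Round 3 — Helix shuts down.
  Kestrel: +85 → 85 ≥ 70
Round 4 — Kestrel shuts down.
  Juno: +45 → 45 ≥ 30
Round 5 — Juno shuts down.
No further shutdowns.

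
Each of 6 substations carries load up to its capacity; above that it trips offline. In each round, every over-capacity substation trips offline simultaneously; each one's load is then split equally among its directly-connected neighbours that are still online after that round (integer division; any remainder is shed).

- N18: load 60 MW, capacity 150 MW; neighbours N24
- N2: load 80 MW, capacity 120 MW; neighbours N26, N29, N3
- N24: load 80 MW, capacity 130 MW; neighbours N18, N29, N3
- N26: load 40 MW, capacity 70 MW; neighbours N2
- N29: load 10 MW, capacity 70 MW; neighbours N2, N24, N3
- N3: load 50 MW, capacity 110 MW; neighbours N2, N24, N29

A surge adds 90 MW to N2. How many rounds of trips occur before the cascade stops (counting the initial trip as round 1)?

Round 1 — N2 at 170 > 120. N2 trips offline.
  N2 sheds 170 MW to N26, N29, N3: 56 each (2 lost).
    N26: 40+56 = 96 > 70
    N29: 10+56 = 66 ≤ 70
    N3: 50+56 = 106 ≤ 110
Round 2 — N26 trips offline.
  N26 sheds 96 MW: no online neighbours, lost.
No further trips.

2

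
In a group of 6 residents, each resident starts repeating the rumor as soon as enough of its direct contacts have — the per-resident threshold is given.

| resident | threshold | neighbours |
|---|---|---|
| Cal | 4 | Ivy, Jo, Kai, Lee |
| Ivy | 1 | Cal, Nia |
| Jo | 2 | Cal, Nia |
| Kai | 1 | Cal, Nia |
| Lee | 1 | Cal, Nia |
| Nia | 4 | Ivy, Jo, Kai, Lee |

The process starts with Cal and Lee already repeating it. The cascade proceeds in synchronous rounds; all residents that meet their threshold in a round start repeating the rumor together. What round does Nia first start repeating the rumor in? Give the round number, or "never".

Round 1 — Cal, Lee start repeating the rumor (initial).
Round 2 — checking thresholds:
  Ivy: 1 of 2 neighbours ≥ 1, starts repeating the rumor.
  Jo: 1 of 2 neighbours < 2, holds.
  Kai: 1 of 2 neighbours ≥ 1, starts repeating the rumor.
  Nia: 1 of 4 neighbours < 4, holds.
Round 3 — no new spreads; cascade stops.

never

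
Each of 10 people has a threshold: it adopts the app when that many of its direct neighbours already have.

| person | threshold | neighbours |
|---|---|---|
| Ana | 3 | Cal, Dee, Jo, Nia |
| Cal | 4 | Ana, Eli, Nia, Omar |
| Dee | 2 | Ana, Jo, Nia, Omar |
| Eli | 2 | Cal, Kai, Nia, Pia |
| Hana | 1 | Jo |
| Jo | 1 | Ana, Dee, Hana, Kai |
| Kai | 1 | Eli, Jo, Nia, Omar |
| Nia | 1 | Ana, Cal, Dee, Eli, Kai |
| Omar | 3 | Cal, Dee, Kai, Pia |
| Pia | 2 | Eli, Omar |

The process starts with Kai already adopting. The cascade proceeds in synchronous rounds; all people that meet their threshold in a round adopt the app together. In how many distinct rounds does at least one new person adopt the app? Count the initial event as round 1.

Round 1 — Kai adopts the app (initial).
Round 2 — checking thresholds:
  Eli: 1 of 4 neighbours < 2, below threshold.
  Jo: 1 of 4 neighbours ≥ 1, adopts the app.
  Nia: 1 of 5 neighbours ≥ 1, adopts the app.
  Omar: 1 of 4 neighbours < 3, below threshold.
Round 3 — checking thresholds:
  Ana: 2 of 4 neighbours < 3, below threshold.
  Cal: 1 of 4 neighbours < 4, below threshold.
  Dee: 2 of 4 neighbours ≥ 2, adopts the app.
  Eli: 2 of 4 neighbours ≥ 2, adopts the app.
  Hana: 1 of 1 neighbours ≥ 1, adopts the app.
  Omar: 1 of 4 neighbours < 3, below threshold.
Round 4 — checking thresholds:
  Ana: 3 of 4 neighbours ≥ 3, adopts the app.
  Cal: 2 of 4 neighbours < 4, below threshold.
  Omar: 2 of 4 neighbours < 3, below threshold.
  Pia: 1 of 2 neighbours < 2, below threshold.
Round 5 — no new adoptions; cascade stops.

4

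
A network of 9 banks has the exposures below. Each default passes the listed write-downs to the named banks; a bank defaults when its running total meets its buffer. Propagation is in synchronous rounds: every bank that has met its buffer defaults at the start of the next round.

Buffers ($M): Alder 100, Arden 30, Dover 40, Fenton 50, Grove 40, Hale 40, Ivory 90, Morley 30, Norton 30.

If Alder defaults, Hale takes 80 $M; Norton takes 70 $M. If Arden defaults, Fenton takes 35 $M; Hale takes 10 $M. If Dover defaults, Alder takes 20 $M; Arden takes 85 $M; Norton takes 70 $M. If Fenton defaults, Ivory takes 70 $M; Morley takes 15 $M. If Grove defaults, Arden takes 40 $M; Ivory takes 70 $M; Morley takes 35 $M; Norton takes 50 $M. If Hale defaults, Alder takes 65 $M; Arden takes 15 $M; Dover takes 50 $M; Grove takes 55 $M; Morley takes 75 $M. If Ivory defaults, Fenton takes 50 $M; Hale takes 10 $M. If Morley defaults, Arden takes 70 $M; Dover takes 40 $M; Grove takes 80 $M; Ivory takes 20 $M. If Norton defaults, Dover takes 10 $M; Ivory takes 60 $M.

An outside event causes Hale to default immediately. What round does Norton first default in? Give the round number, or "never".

Round 1 — Hale defaults (initial).
  Alder: +65 → 65 < 100
  Arden: +15 → 15 < 30
  Dover: +50 → 50 ≥ 40
  Grove: +55 → 55 ≥ 40
  Morley: +75 → 75 ≥ 30
Round 2 — Dover, Grove, Morley default.
  Alder: +20 → 85 < 100
  Arden: +85+40+70 → 210 ≥ 30
  Ivory: +70+20 → 90 ≥ 90
  Norton: +70+50 → 120 ≥ 30
Round 3 — Arden, Ivory, Norton default.
  Fenton: +35+50 → 85 ≥ 50
Round 4 — Fenton defaults.
No further defaults.

3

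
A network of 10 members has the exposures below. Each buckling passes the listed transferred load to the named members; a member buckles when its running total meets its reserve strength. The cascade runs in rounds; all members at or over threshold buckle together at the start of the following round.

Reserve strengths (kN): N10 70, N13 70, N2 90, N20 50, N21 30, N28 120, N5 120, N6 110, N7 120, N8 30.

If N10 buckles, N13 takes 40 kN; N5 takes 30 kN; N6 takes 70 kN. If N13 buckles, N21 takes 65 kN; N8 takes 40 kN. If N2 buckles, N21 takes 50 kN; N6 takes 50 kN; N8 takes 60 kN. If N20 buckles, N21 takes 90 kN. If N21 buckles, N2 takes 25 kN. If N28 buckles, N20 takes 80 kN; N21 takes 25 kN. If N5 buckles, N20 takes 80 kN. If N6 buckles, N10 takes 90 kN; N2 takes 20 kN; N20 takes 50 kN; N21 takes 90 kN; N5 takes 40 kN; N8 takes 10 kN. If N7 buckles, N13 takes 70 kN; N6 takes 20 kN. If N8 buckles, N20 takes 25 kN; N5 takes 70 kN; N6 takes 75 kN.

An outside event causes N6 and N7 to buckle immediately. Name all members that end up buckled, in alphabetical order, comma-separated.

Round 1 — N6, N7 buckle (initial).
  N10: +90 → 90 ≥ 70
  N13: +70 → 70 ≥ 70
  N2: +20 → 20 < 90
  N20: +50 → 50 ≥ 50
  N21: +90 → 90 ≥ 30
  N5: +40 → 40 < 120
  N8: +10 → 10 < 30
Round 2 — N10, N13, N20, N21 buckle.
  N2: +25 → 45 < 90
  N5: +30 → 70 < 120
  N8: +40 → 50 ≥ 30
Round 3 — N8 buckles.
  N5: +70 → 140 ≥ 120
Round 4 — N5 buckles.
No further bucklings.

N10, N13, N20, N21, N5, N6, N7, N8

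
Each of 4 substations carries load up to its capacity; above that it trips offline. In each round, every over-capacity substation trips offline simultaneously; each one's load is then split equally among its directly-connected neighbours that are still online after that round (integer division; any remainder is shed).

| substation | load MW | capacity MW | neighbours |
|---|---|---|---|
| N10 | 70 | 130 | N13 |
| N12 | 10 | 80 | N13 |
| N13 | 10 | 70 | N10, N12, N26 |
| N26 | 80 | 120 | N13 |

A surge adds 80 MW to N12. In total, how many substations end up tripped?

3

Round 1 — N12 at 90 > 80. N12 trips offline.
  N12 sheds 90 MW to N13: 90 each.
    N13: 10+90 = 100 > 70
Round 2 — N13 trips offline.
  N13 sheds 100 MW to N10, N26: 50 each.
    N10: 70+50 = 120 ≤ 130
    N26: 80+50 = 130 > 120
Round 3 — N26 trips offline.
  N26 sheds 130 MW: no online neighbours, lost.
No further trips.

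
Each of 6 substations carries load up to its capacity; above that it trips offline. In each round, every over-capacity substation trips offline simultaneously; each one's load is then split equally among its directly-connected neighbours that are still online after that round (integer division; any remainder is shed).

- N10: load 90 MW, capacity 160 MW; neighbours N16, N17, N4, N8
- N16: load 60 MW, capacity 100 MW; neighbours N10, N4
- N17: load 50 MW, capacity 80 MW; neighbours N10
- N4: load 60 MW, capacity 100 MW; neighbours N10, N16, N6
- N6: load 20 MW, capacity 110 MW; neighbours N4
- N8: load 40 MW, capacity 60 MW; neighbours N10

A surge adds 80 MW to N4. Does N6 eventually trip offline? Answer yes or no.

Round 1 — N4 at 140 > 100. N4 trips offline.
  N4 sheds 140 MW to N10, N16, N6: 46 each (2 lost).
    N10: 90+46 = 136 ≤ 160
    N16: 60+46 = 106 > 100
    N6: 20+46 = 66 ≤ 110
Round 2 — N16 trips offline.
  N16 sheds 106 MW to N10: 106 each.
    N10: 136+106 = 242 > 160
Round 3 — N10 trips offline.
  N10 sheds 242 MW to N17, N8: 121 each.
    N17: 50+121 = 171 > 80
    N8: 40+121 = 161 > 60
Round 4 — N17, N8 trip offline.
  N17 sheds 171 MW: no online neighbours, lost.
  N8 sheds 161 MW: no online neighbours, lost.
No further trips.

no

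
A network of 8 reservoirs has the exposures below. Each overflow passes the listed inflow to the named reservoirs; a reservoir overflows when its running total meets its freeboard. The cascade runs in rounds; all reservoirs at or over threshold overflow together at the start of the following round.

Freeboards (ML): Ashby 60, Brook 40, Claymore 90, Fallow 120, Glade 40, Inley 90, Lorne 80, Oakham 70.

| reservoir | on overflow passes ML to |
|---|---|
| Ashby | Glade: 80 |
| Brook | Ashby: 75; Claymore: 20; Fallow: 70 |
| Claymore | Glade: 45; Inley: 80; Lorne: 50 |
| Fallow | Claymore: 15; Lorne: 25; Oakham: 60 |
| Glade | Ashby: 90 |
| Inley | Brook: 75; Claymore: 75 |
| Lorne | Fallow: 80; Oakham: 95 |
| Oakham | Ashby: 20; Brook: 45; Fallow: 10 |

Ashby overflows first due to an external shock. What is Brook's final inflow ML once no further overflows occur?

Round 1 — Ashby overflows (initial).
  Glade: +80 → 80 ≥ 40
Round 2 — Glade overflows.
No further overflows.

0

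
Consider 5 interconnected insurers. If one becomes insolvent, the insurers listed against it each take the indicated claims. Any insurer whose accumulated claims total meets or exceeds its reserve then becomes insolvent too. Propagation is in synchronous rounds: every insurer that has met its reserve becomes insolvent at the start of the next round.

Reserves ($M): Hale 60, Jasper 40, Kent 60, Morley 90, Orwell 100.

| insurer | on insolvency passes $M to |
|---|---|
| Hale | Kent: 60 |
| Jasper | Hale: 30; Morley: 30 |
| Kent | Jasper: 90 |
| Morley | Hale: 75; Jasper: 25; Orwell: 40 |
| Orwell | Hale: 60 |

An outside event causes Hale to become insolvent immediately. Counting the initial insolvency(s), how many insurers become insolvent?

3

Round 1 — Hale becomes insolvent (initial).
  Kent: +60 → 60 ≥ 60
Round 2 — Kent becomes insolvent.
  Jasper: +90 → 90 ≥ 40
Round 3 — Jasper becomes insolvent.
  Morley: +30 → 30 < 90
No further insolvencies.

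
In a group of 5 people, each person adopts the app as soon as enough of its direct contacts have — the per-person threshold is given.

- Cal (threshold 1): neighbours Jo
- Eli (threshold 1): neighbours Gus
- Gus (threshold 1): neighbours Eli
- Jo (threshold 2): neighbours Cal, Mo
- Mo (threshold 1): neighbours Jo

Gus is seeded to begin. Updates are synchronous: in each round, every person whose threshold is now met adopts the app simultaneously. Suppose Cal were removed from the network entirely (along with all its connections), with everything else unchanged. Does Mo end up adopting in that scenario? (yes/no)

With Cal removed:
Round 1 — Gus adopts the app (initial).
Round 2 — checking thresholds:
  Eli: 1 of 1 neighbours ≥ 1, adopts the app.
Round 3 — no new adoptions; cascade stops.

no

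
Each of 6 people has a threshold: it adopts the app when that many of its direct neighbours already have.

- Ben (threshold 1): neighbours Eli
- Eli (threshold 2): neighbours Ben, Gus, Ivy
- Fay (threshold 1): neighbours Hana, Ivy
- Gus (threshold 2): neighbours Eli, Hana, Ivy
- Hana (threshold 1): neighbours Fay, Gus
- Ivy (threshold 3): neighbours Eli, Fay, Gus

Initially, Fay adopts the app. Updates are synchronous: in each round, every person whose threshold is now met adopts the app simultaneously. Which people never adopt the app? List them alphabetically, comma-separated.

Round 1 — Fay adopts the app (initial).
Round 2 — checking thresholds:
  Hana: 1 of 2 neighbours ≥ 1, adopts the app.
  Ivy: 1 of 3 neighbours < 3, not yet.
Round 3 — no new adoptions; cascade stops.

Ben, Eli, Gus, Ivy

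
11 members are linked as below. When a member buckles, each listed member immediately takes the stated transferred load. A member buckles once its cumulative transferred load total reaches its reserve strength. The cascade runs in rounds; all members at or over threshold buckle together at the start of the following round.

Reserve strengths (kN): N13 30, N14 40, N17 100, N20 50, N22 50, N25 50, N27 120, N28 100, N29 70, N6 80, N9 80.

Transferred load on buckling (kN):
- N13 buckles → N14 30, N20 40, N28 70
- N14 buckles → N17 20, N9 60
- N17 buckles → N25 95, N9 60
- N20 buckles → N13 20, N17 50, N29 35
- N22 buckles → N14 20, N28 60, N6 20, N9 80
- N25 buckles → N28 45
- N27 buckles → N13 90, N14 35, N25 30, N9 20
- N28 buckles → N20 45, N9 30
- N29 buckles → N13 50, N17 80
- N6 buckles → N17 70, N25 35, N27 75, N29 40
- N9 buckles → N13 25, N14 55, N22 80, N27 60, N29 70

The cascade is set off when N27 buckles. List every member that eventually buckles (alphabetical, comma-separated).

Round 1 — N27 buckles (initial).
  N13: +90 → 90 ≥ 30
  N14: +35 → 35 < 40
  N25: +30 → 30 < 50
  N9: +20 → 20 < 80
Round 2 — N13 buckles.
  N14: +30 → 65 ≥ 40
  N20: +40 → 40 < 50
  N28: +70 → 70 < 100
Round 3 — N14 buckles.
  N17: +20 → 20 < 100
  N9: +60 → 80 ≥ 80
Round 4 — N9 buckles.
  N22: +80 → 80 ≥ 50
  N29: +70 → 70 ≥ 70
Round 5 — N22, N29 buckle.
  N17: +80 → 100 ≥ 100
  N28: +60 → 130 ≥ 100
  N6: +20 → 20 < 80
Round 6 — N17, N28 buckle.
  N20: +45 → 85 ≥ 50
  N25: +95 → 125 ≥ 50
Round 7 — N20, N25 buckle.
No further bucklings.

N13, N14, N17, N20, N22, N25, N27, N28, N29, N9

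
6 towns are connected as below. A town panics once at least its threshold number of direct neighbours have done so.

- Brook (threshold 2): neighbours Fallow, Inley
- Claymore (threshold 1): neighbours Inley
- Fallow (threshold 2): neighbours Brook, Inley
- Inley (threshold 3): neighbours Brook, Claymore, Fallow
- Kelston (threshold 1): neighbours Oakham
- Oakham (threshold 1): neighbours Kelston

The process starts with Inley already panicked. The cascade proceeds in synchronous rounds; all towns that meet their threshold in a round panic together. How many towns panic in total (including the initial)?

2

Round 1 — Inley panics (initial).
Round 2 — checking thresholds:
  Brook: 1 of 2 neighbours < 2, not yet.
  Claymore: 1 of 1 neighbours ≥ 1, panics.
  Fallow: 1 of 2 neighbours < 2, not yet.
Round 3 — no new panics; cascade stops.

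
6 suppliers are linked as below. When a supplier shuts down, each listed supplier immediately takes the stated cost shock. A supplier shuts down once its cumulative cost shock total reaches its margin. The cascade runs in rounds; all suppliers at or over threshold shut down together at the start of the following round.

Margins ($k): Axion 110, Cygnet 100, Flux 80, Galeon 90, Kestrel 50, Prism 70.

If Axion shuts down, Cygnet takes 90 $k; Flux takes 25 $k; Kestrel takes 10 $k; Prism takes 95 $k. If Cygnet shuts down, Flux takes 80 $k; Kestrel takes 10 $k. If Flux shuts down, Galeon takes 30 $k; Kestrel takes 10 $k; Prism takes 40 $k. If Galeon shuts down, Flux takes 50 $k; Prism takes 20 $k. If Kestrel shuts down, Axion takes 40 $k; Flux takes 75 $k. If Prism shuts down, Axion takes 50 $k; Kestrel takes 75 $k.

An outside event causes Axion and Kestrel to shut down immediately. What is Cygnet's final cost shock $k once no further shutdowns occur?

Round 1 — Axion, Kestrel shut down (initial).
  Cygnet: +90 → 90 < 100
  Flux: +25+75 → 100 ≥ 80
  Prism: +95 → 95 ≥ 70
Round 2 — Flux, Prism shut down.
  Galeon: +30 → 30 < 90
No further shutdowns.

90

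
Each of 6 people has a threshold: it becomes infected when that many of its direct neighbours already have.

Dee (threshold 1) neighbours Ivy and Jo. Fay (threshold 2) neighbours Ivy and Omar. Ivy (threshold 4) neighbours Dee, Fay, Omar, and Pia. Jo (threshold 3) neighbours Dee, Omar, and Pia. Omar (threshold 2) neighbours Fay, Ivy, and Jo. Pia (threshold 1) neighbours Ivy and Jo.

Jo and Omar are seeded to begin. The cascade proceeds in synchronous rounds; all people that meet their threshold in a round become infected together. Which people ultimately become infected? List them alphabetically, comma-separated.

Round 1 — Jo, Omar become infected (initial).
Round 2 — checking thresholds:
  Dee: 1 of 2 neighbours ≥ 1, becomes infected.
  Fay: 1 of 2 neighbours < 2, not yet.
  Ivy: 1 of 4 neighbours < 4, not yet.
  Pia: 1 of 2 neighbours ≥ 1, becomes infected.
Round 3 — no new infections; cascade stops.

Dee, Jo, Omar, Pia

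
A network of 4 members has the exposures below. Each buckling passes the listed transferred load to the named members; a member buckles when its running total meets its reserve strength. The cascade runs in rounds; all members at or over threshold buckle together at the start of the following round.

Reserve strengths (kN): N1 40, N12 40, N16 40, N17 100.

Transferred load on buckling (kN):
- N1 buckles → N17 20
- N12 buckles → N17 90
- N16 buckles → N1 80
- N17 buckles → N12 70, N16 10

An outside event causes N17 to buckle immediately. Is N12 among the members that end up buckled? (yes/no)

yes

Round 1 — N17 buckles (initial).
  N12: +70 → 70 ≥ 40
  N16: +10 → 10 < 40
Round 2 — N12 buckles.
No further bucklings.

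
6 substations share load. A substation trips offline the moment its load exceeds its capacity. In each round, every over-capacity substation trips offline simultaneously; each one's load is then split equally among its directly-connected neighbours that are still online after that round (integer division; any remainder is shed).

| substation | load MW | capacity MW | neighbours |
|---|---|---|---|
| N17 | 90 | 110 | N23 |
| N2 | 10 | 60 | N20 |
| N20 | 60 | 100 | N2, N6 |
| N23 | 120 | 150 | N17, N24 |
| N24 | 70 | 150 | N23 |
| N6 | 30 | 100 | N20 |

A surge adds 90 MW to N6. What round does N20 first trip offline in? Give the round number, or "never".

Round 1 — N6 at 120 > 100. N6 trips offline.
  N6 sheds 120 MW to N20: 120 each.
    N20: 60+120 = 180 > 100
Round 2 — N20 trips offline.
  N20 sheds 180 MW to N2: 180 each.
    N2: 10+180 = 190 > 60
Round 3 — N2 trips offline.
  N2 sheds 190 MW: no online neighbours, lost.
No further trips.

2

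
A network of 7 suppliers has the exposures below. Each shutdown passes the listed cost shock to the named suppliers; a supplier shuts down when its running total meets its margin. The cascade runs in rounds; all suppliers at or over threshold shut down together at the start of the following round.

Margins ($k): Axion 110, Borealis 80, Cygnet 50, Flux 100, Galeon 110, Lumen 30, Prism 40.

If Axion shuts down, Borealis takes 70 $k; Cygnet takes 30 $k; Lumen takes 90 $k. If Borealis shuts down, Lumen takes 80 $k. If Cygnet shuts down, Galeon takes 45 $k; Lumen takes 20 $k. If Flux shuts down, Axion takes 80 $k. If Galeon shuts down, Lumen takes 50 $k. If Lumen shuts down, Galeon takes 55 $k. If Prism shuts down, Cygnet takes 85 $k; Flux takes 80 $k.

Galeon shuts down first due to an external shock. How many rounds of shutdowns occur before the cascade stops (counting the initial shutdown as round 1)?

2

Round 1 — Galeon shuts down (initial).
  Lumen: +50 → 50 ≥ 30
Round 2 — Lumen shuts down.
No further shutdowns.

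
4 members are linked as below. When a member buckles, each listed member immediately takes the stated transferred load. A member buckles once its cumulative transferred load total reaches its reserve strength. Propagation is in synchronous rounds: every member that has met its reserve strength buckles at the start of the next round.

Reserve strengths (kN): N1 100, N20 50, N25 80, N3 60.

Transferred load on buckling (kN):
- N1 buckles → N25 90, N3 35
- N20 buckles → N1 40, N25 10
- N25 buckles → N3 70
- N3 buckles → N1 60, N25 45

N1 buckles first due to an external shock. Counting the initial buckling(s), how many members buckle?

3

Round 1 — N1 buckles (initial).
  N25: +90 → 90 ≥ 80
  N3: +35 → 35 < 60
Round 2 — N25 buckles.
  N3: +70 → 105 ≥ 60
Round 3 — N3 buckles.
No further bucklings.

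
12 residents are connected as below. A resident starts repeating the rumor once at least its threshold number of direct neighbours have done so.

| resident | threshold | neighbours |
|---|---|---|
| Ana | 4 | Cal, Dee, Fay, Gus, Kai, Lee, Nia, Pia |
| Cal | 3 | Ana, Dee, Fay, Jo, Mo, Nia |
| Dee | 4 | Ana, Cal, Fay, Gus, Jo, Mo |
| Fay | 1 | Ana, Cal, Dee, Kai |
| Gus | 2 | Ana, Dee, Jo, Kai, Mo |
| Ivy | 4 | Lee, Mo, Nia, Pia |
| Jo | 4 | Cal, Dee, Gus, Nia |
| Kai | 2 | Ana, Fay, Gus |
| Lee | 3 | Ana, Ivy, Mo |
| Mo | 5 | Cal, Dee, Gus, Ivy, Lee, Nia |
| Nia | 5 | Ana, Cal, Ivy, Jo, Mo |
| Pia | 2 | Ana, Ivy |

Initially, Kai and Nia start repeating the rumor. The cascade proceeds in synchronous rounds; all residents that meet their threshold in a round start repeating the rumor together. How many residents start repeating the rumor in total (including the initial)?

Round 1 — Kai, Nia start repeating the rumor (initial).
Round 2 — checking thresholds:
  Ana: 2 of 8 neighbours < 4, not yet.
  Cal: 1 of 6 neighbours < 3, not yet.
  Fay: 1 of 4 neighbours ≥ 1, starts repeating the rumor.
  Gus: 1 of 5 neighbours < 2, not yet.
  Ivy: 1 of 4 neighbours < 4, not yet.
  Jo: 1 of 4 neighbours < 4, not yet.
  Mo: 1 of 6 neighbours < 5, not yet.
Round 3 — no new spreads; cascade stops.

3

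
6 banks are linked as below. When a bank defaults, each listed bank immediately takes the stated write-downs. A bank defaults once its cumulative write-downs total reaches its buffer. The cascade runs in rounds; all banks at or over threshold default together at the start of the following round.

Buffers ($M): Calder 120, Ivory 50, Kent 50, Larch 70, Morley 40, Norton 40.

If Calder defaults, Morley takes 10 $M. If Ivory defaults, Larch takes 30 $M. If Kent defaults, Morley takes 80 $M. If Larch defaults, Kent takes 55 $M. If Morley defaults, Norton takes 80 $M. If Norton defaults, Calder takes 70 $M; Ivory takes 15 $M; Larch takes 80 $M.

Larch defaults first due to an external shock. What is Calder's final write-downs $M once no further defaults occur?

70

Round 1 — Larch defaults (initial).
  Kent: +55 → 55 ≥ 50
Round 2 — Kent defaults.
  Morley: +80 → 80 ≥ 40
Round 3 — Morley defaults.
  Norton: +80 → 80 ≥ 40
Round 4 — Norton defaults.
  Calder: +70 → 70 < 120
  Ivory: +15 → 15 < 50
No further defaults.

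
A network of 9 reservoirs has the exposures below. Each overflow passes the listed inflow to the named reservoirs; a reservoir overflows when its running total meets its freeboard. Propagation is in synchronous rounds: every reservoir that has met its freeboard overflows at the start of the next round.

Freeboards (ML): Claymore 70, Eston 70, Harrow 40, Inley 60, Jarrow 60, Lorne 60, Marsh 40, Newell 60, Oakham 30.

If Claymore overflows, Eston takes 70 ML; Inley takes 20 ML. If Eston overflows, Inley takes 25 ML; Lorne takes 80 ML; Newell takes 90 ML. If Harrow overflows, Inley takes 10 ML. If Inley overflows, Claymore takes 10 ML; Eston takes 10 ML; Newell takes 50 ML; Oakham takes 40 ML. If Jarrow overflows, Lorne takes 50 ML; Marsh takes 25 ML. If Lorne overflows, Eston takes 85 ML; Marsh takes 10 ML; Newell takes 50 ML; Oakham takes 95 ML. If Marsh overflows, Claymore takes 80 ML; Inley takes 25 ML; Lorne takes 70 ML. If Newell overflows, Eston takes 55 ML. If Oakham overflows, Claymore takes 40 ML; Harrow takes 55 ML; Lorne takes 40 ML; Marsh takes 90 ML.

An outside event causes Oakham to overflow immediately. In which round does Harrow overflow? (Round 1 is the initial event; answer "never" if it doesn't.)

Round 1 — Oakham overflows (initial).
  Claymore: +40 → 40 < 70
  Harrow: +55 → 55 ≥ 40
  Lorne: +40 → 40 < 60
  Marsh: +90 → 90 ≥ 40
Round 2 — Harrow, Marsh overflow.
  Claymore: +80 → 120 ≥ 70
  Inley: +10+25 → 35 < 60
  Lorne: +70 → 110 ≥ 60
Round 3 — Claymore, Lorne overflow.
  Eston: +70+85 → 155 ≥ 70
  Inley: +20 → 55 < 60
  Newell: +50 → 50 < 60
Round 4 — Eston overflows.
  Inley: +25 → 80 ≥ 60
  Newell: +90 → 140 ≥ 60
Round 5 — Inley, Newell overflow.
No further overflows.

2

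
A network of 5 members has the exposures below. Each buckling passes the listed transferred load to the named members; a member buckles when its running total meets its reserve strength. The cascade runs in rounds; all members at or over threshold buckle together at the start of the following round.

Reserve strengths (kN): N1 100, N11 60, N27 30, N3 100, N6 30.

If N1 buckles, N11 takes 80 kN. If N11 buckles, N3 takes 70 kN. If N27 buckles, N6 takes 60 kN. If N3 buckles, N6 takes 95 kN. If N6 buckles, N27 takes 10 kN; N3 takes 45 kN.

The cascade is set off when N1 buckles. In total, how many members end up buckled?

Round 1 — N1 buckles (initial).
  N11: +80 → 80 ≥ 60
Round 2 — N11 buckles.
  N3: +70 → 70 < 100
No further bucklings.

2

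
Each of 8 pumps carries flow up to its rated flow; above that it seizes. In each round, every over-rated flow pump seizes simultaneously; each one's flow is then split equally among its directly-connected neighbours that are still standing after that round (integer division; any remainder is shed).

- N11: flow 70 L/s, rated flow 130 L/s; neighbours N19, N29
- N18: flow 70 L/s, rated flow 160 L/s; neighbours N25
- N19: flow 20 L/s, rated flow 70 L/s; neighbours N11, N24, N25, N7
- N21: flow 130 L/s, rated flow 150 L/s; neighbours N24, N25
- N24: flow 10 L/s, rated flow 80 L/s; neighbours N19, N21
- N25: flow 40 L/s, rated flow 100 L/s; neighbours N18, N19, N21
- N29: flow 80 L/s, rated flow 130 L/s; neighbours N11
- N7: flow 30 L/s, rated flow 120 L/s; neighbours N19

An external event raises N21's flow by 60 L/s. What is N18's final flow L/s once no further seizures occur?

137

Round 1 — N21 at 190 > 150. N21 seizes.
  N21 sheds 190 L/s to N24, N25: 95 each.
    N24: 10+95 = 105 > 80
    N25: 40+95 = 135 > 100
Round 2 — N24, N25 seize.
  N24 sheds 105 L/s to N19: 105 each.
    N19: 20+105 = 125 > 70
  N25 sheds 135 L/s to N18, N19: 67 each (1 lost).
    N18: 70+67 = 137 ≤ 160
    N19: 125+67 = 192 > 70
Round 3 — N19 seizes.
  N19 sheds 192 L/s to N11, N7: 96 each.
    N11: 70+96 = 166 > 130
    N7: 30+96 = 126 > 120
Round 4 — N11, N7 seize.
  N11 sheds 166 L/s to N29: 166 each.
    N29: 80+166 = 246 > 130
  N7 sheds 126 L/s: no online neighbours, lost.
Round 5 — N29 seizes.
  N29 sheds 246 L/s: no online neighbours, lost.
No further seizures.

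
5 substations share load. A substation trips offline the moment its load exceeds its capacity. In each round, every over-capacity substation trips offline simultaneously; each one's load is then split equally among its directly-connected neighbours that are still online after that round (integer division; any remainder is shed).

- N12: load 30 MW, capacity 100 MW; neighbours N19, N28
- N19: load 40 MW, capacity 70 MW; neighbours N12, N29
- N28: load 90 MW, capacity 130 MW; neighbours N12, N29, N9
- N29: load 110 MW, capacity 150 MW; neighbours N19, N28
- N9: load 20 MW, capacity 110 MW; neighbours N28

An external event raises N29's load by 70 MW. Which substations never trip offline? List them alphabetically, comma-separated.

N9

Round 1 — N29 at 180 > 150. N29 trips offline.
  N29 sheds 180 MW to N19, N28: 90 each.
    N19: 40+90 = 130 > 70
    N28: 90+90 = 180 > 130
Round 2 — N19, N28 trip offline.
  N19 sheds 130 MW to N12: 130 each.
    N12: 30+130 = 160 > 100
  N28 sheds 180 MW to N12, N9: 90 each.
    N12: 160+90 = 250 > 100
    N9: 20+90 = 110 ≤ 110
Round 3 — N12 trips offline.
  N12 sheds 250 MW: no online neighbours, lost.
No further trips.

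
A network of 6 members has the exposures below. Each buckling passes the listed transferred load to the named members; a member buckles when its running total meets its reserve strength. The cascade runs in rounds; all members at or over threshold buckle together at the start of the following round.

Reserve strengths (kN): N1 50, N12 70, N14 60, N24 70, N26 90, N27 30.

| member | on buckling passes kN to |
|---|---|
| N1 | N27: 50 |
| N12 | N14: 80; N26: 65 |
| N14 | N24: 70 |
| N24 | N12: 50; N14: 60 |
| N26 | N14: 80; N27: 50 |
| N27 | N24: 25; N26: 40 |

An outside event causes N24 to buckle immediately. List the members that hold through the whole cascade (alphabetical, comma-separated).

N1, N12, N26, N27

Round 1 — N24 buckles (initial).
  N12: +50 → 50 < 70
  N14: +60 → 60 ≥ 60
Round 2 — N14 buckles.
No further bucklings.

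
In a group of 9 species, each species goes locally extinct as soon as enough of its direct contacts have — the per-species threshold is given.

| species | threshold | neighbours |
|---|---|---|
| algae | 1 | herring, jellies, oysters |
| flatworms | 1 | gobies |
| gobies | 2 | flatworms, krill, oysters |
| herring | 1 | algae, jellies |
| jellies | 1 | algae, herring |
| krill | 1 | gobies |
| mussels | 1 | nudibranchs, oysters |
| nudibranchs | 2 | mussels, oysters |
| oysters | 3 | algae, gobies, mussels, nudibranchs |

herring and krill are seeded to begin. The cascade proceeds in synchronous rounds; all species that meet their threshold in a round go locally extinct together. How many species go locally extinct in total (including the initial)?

Round 1 — herring, krill go locally extinct (initial).
Round 2 — checking thresholds:
  algae: 1 of 3 neighbours ≥ 1, goes locally extinct.
  gobies: 1 of 3 neighbours < 2, holds.
  jellies: 1 of 2 neighbours ≥ 1, goes locally extinct.
Round 3 — no new extinctions; cascade stops.

4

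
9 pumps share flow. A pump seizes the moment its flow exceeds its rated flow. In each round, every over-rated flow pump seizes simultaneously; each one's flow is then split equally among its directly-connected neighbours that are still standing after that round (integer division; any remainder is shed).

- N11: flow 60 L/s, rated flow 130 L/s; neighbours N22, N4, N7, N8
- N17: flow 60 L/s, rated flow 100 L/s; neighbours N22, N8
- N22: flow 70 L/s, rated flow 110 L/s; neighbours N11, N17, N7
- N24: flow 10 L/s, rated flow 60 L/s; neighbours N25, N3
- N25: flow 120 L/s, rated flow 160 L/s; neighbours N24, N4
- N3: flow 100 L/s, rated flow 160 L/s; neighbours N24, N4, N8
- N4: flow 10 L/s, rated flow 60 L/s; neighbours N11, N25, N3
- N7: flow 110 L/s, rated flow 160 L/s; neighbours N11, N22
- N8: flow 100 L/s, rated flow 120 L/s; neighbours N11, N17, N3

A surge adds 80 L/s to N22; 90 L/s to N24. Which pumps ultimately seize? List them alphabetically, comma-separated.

Round 1 — N22 at 150 > 110; N24 at 100 > 60. N22, N24 seize.
  N22 sheds 150 L/s to N11, N17, N7: 50 each.
    N11: 60+50 = 110 ≤ 130
    N17: 60+50 = 110 > 100
    N7: 110+50 = 160 ≤ 160
  N24 sheds 100 L/s to N25, N3: 50 each.
    N25: 120+50 = 170 > 160
    N3: 100+50 = 150 ≤ 160
Round 2 — N17, N25 seize.
  N17 sheds 110 L/s to N8: 110 each.
    N8: 100+110 = 210 > 120
  N25 sheds 170 L/s to N4: 170 each.
    N4: 10+170 = 180 > 60
Round 3 — N4, N8 seize.
  N4 sheds 180 L/s to N11, N3: 90 each.
    N11: 110+90 = 200 > 130
    N3: 150+90 = 240 > 160
  N8 sheds 210 L/s to N11, N3: 105 each.
    N11: 200+105 = 305 > 130
    N3: 240+105 = 345 > 160
Round 4 — N11, N3 seize.
  N11 sheds 305 L/s to N7: 305 each.
    N7: 160+305 = 465 > 160
  N3 sheds 345 L/s: no online neighbours, lost.
Round 5 — N7 seizes.
  N7 sheds 465 L/s: no online neighbours, lost.
No further seizures.

N11, N17, N22, N24, N25, N3, N4, N7, N8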